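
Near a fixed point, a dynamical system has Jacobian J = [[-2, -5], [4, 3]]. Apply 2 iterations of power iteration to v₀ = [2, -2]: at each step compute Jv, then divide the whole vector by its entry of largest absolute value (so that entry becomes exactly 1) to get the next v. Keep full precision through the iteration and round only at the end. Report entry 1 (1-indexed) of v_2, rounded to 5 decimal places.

-0.73333

Jv0 = (6.000000, 2.000000); divide by 6.000000 → v1 = (1.000000, 0.333333)
Jv1 = (-3.666667, 5.000000); divide by 5.000000 → v2 = (-0.733333, 1.000000)
Requested entry of v2: -22/30 = -0.73333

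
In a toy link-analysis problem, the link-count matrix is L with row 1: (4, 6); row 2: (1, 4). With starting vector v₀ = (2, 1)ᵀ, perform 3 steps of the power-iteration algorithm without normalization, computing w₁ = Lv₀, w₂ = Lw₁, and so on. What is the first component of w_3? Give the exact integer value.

w1 = Lv₀ = (4·2 + 6·1; 1·2 + 4·1) = (14, 6)
w2 = Lw1 = (4·14 + 6·6; 1·14 + 4·6) = (92, 38)
w3 = Lw2 = (596, 244)
The requested component of w3 is 596.

596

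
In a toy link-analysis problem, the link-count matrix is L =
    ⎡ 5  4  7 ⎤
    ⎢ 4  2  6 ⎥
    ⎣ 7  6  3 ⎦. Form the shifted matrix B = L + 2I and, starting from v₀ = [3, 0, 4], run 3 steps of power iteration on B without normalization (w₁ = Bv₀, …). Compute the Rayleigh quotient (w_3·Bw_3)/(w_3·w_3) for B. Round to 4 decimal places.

B = L + 2I has rows (7, 4, 7); (4, 4, 6); (7, 6, 5)
w1 = Bv₀ = (7·3 + 4·0 + 7·4; 4·3 + 4·0 + 6·4; 7·3 + 6·0 + 5·4) = (49, 36, 41)
w2 = Bw1 = (7·49 + 4·36 + 7·41; 4·49 + 4·36 + 6·41; 7·49 + 6·36 + 5·41) = (774, 586, 764)
w3 = Bw2 = (13110, 10024, 12754)
Bw3 = (221144, 169060, 215684)
w3·Bw3 = 7344689016; w3·w3 = 435017192; μ ≈ 7344689016/435017192 = 16.8837

16.8837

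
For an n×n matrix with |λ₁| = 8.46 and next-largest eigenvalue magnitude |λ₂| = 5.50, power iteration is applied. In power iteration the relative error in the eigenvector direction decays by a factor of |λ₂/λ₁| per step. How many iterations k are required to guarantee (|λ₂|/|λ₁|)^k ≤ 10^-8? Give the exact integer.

43

|λ₂/λ₁| = 5.50/8.46 = 0.65012
Need k ≥ ln(10^-8) / ln(0.65012) = -18.4207 / -0.4306 ≈ 42.779
Smallest integer k satisfying the bound: 43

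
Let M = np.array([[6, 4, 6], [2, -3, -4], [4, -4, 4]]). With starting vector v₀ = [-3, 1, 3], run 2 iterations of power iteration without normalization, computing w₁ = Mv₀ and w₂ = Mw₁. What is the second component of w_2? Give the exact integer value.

87

w1 = Mv₀ = (6·(-3) + 4·1 + 6·3; 2·(-3) + (-3)·1 + (-4)·3; 4·(-3) + (-4)·1 + 4·3) = (4, -21, -4)
w2 = Mw1 = (6·4 + 4·(-21) + 6·(-4); 2·4 + (-3)·(-21) + (-4)·(-4); 4·4 + (-4)·(-21) + 4·(-4)) = (-84, 87, 84)
The requested component of w2 is 87.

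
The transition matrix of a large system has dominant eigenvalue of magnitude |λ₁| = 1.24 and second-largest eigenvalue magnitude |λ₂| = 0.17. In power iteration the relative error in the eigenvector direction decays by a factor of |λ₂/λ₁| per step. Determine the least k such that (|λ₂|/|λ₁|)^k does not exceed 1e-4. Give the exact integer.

5

|λ₂/λ₁| = 0.17/1.24 = 0.13710
Need k ≥ ln(1e-4) / ln(0.13710) = -9.2103 / -1.9871 ≈ 4.635
Smallest integer k satisfying the bound: 5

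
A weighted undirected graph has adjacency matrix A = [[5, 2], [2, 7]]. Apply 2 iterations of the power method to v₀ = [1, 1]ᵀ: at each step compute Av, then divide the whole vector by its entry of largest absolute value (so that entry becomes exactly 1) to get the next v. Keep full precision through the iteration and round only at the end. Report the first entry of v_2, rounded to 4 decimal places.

Av0 = (7.00000, 9.00000); divide by 9.00000 → v1 = (0.77778, 1.00000)
Av1 = (5.88889, 8.55556); divide by 8.55556 → v2 = (0.68831, 1.00000)
Requested entry of v2: 53/77 = 0.6883

0.6883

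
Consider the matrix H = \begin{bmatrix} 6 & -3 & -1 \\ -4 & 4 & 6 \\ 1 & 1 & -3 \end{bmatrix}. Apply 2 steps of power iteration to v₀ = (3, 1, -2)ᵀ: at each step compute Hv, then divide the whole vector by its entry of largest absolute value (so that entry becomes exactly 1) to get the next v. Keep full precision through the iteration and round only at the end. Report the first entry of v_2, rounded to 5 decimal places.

Hv0 = (17.000000, -20.000000, 10.000000); divide by -20.000000 → v1 = (-0.850000, 1.000000, -0.500000)
Hv1 = (-7.600000, 4.400000, 1.650000); divide by -7.600000 → v2 = (1.000000, -0.578947, -0.217105)
Requested entry of v2: 152/152 = 1.00000

1.00000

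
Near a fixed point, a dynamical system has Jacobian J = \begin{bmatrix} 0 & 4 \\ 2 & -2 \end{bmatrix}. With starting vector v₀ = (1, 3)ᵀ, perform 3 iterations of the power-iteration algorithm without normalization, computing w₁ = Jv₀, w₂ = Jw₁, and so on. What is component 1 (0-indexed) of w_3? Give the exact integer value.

w1 = Jv₀ = (0·1 + 4·3; 2·1 + (-2)·3) = (12, -4)
w2 = Jw1 = (0·12 + 4·(-4); 2·12 + (-2)·(-4)) = (-16, 32)
w3 = Jw2 = (128, -96)
The requested component of w3 is -96.

-96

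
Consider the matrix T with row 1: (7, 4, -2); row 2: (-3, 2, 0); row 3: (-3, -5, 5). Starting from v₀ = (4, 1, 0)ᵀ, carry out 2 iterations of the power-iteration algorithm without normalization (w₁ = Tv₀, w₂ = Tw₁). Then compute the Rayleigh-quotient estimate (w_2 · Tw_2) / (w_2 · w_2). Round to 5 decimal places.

6.23113

w1 = Tv₀ = (7·4 + 4·1 + (-2)·0; (-3)·4 + 2·1 + 0·0; (-3)·4 + (-5)·1 + 5·0) = (32, -10, -17)
w2 = Tw1 = (7·32 + 4·(-10) + (-2)·(-17); (-3)·32 + 2·(-10) + 0·(-17); (-3)·32 + (-5)·(-10) + 5·(-17)) = (218, -116, -131)
Tw2 = (1324, -886, -729)
w2·Tw2 = 218·1324 + (-116)·(-886) + (-131)·(-729) = 486907; w2·w2 = 218·218 + (-116)·(-116) + (-131)·(-131) = 78141
λ ≈ 486907/78141 = 6.23113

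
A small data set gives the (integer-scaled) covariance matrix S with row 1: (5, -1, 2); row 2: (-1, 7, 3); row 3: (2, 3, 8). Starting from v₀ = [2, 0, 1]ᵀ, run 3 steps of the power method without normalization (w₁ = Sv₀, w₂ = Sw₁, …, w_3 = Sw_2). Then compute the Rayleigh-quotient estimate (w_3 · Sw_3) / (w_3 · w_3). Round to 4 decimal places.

w1 = Sv₀ = (12, 1, 12)
w2 = Sw1 = (83, 31, 123)
w3 = Sw2 = (630, 503, 1243)
Sw3 = (5133, 6620, 12713)
w3·Sw3 = 630·5133 + 503·6620 + 1243·12713 = 22365909; w3·w3 = 630·630 + 503·503 + 1243·1243 = 2194958
λ ≈ 22365909/2194958 = 10.1897

λ ≈ 10.1897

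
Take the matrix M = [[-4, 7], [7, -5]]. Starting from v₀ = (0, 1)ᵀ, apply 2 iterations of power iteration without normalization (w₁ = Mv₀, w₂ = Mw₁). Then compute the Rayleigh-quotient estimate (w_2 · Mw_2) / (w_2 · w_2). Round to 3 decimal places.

w1 = Mv₀ = (7, -5)
w2 = Mw1 = (-63, 74)
Mw2 = (770, -811)
w2·Mw2 = (-63)·770 + 74·(-811) = -108524; w2·w2 = (-63)·(-63) + 74·74 = 9445
λ ≈ -108524/9445 = -11.490

λ ≈ -11.490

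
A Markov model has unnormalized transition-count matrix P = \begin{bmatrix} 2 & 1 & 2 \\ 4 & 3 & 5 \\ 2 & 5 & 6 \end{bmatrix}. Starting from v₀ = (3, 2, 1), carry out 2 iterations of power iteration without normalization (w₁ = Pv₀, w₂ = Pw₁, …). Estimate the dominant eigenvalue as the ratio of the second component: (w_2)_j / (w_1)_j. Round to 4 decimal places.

w1 = Pv₀ = (10, 23, 22)
w2 = Pw1 = (87, 219, 267)
Ratio at component: 219 / 23 = 9.5217

9.5217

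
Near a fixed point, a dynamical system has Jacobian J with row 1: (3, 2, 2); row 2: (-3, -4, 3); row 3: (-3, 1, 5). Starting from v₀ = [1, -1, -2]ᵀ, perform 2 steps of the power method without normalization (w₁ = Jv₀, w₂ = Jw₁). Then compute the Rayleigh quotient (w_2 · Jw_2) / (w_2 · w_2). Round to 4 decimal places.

w1 = Jv₀ = (-3, -5, -14)
w2 = Jw1 = (-47, -13, -66)
Jw2 = (-299, -5, -202)
w2·Jw2 = (-47)·(-299) + (-13)·(-5) + (-66)·(-202) = 27450; w2·w2 = (-47)·(-47) + (-13)·(-13) + (-66)·(-66) = 6734
λ ≈ 27450/6734 = 4.0763

4.0763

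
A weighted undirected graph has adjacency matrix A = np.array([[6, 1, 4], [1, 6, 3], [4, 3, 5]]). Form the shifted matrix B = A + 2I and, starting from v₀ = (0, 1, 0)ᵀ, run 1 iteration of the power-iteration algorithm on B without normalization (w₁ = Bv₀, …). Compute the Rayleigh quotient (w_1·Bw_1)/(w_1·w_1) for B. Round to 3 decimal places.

B = A + 2I has rows (8, 1, 4); (1, 8, 3); (4, 3, 7)
w1 = Bv₀ = (8·0 + 1·1 + 4·0; 1·0 + 8·1 + 3·0; 4·0 + 3·1 + 7·0) = (1, 8, 3)
Bw1 = (28, 74, 49)
w1·Bw1 = 767; w1·w1 = 74; μ ≈ 767/74 = 10.365

μ ≈ 10.365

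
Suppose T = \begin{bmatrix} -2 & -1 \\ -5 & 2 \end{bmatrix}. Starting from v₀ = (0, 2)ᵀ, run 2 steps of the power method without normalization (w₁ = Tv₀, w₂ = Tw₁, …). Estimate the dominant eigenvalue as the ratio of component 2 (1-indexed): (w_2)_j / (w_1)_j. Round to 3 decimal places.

w1 = Tv₀ = (-2, 4)
w2 = Tw1 = (0, 18)
Ratio at component: 18 / 4 = 4.500

4.500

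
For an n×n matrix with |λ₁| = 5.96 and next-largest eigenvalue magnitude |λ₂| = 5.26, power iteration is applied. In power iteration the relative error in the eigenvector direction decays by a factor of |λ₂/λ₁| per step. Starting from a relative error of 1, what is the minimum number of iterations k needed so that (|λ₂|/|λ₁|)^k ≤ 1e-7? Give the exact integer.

|λ₂/λ₁| = 5.26/5.96 = 0.88255
Need k ≥ ln(1e-7) / ln(0.88255) = -16.1181 / -0.1249 ≈ 129.007
Smallest integer k satisfying the bound: 130

130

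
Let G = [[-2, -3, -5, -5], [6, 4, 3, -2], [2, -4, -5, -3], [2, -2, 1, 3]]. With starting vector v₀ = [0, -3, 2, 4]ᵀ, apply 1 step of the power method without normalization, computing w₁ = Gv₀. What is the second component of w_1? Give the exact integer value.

w1 = Gv₀ = ((-2)·0 + (-3)·(-3) + (-5)·2 + (-5)·4; 6·0 + 4·(-3) + 3·2 + (-2)·4; 2·0 + (-4)·(-3) + (-5)·2 + (-3)·4; 2·0 + (-2)·(-3) + 1·2 + 3·4) = (-21, -14, -10, 20)
The requested component of w1 is -14.

-14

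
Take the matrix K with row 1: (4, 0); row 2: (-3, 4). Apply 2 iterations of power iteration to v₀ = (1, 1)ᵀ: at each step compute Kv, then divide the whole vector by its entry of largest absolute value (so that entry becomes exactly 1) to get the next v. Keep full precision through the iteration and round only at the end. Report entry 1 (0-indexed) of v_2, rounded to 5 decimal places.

Kv0 = (4.000000, 1.000000); divide by 4.000000 → v1 = (1.000000, 0.250000)
Kv1 = (4.000000, -2.000000); divide by 4.000000 → v2 = (1.000000, -0.500000)
Requested entry of v2: -8/16 = -0.50000

-0.50000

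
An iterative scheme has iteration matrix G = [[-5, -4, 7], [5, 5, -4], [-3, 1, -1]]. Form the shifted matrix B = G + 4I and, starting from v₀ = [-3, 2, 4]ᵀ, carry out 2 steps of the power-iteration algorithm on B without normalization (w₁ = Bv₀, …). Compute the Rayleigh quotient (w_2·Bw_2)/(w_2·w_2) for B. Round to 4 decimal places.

0.2777

B = G + 4I has rows (-1, -4, 7); (5, 9, -4); (-3, 1, 3)
w1 = Bv₀ = ((-1)·(-3) + (-4)·2 + 7·4; 5·(-3) + 9·2 + (-4)·4; (-3)·(-3) + 1·2 + 3·4) = (23, -13, 23)
w2 = Bw1 = ((-1)·23 + (-4)·(-13) + 7·23; 5·23 + 9·(-13) + (-4)·23; (-3)·23 + 1·(-13) + 3·23) = (190, -94, -13)
Bw2 = (95, 156, -703)
w2·Bw2 = 12525; w2·w2 = 45105; μ ≈ 12525/45105 = 0.2777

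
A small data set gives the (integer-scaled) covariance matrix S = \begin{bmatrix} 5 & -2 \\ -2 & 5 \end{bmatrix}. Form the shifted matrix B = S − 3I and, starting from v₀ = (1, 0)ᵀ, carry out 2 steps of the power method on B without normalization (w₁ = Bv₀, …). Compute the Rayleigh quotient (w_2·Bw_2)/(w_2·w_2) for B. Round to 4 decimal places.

μ ≈ 4.0000

B = S − 3I has rows (2, -2); (-2, 2)
w1 = Bv₀ = (2, -2)
w2 = Bw1 = (8, -8)
Bw2 = (32, -32)
w2·Bw2 = 512; w2·w2 = 128; μ ≈ 512/128 = 4.0000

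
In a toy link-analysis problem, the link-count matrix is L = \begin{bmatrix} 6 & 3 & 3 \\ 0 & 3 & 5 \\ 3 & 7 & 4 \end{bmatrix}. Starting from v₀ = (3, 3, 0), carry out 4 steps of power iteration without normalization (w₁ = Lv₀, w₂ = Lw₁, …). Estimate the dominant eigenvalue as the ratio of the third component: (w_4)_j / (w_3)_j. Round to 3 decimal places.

λ ≈ 11.008

w1 = Lv₀ = (27, 9, 30)
w2 = Lw1 = (279, 177, 264)
w3 = Lw2 = (2997, 1851, 3132)
w4 = Lw3 = (32931, 21213, 34476)
Ratio at component: 34476 / 3132 = 11.008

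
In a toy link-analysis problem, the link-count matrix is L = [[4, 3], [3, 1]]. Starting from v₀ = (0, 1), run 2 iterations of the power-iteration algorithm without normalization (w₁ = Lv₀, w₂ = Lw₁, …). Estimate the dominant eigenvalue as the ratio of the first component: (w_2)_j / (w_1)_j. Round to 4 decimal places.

5.0000

w1 = Lv₀ = (4·0 + 3·1; 3·0 + 1·1) = (3, 1)
w2 = Lw1 = (4·3 + 3·1; 3·3 + 1·1) = (15, 10)
Ratio at component: 15 / 3 = 5.0000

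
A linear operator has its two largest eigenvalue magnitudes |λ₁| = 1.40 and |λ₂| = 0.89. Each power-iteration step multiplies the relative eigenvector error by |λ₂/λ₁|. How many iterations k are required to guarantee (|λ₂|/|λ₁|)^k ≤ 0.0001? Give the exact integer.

|λ₂/λ₁| = 0.89/1.40 = 0.63571
Need k ≥ ln(0.0001) / ln(0.63571) = -9.2103 / -0.4530 ≈ 20.332
Smallest integer k satisfying the bound: 21

21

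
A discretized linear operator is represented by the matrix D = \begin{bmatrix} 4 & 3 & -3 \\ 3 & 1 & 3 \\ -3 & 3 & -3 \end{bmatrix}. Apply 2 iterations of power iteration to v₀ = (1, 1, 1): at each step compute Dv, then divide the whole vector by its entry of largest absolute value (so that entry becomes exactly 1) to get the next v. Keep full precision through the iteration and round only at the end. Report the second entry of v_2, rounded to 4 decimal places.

Dv0 = (4.00000, 7.00000, -3.00000); divide by 7.00000 → v1 = (0.57143, 1.00000, -0.42857)
Dv1 = (6.57143, 1.42857, 2.57143); divide by 6.57143 → v2 = (1.00000, 0.21739, 0.39130)
Requested entry of v2: 10/46 = 0.2174

0.2174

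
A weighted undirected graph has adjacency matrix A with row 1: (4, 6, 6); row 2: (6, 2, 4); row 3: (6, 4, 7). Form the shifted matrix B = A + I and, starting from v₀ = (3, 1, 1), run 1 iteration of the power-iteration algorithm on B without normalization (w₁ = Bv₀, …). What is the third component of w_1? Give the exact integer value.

B = A + I has rows (5, 6, 6); (6, 3, 4); (6, 4, 8)
w1 = Bv₀ = (5·3 + 6·1 + 6·1; 6·3 + 3·1 + 4·1; 6·3 + 4·1 + 8·1) = (27, 25, 30)
Requested component of w1: 30

30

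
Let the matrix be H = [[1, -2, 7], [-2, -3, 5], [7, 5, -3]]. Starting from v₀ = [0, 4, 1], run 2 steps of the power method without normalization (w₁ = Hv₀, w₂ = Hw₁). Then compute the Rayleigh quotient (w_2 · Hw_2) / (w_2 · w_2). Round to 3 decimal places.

-9.880

w1 = Hv₀ = (-1, -7, 17)
w2 = Hw1 = (132, 108, -93)
Hw2 = (-735, -1053, 1743)
w2·Hw2 = 132·(-735) + 108·(-1053) + (-93)·1743 = -372843; w2·w2 = 132·132 + 108·108 + (-93)·(-93) = 37737
λ ≈ -372843/37737 = -9.880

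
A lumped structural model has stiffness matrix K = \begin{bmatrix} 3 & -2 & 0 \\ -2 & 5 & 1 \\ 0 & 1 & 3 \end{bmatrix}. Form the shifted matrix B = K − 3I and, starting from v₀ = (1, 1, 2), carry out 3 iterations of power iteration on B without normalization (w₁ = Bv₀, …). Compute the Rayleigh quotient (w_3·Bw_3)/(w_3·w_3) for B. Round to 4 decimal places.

B = K − 3I has rows (0, -2, 0); (-2, 2, 1); (0, 1, 0)
w1 = Bv₀ = (-2, 2, 1)
w2 = Bw1 = (-4, 9, 2)
w3 = Bw2 = (-18, 28, 9)
Bw3 = (-56, 101, 28)
w3·Bw3 = 4088; w3·w3 = 1189; μ ≈ 4088/1189 = 3.4382

3.4382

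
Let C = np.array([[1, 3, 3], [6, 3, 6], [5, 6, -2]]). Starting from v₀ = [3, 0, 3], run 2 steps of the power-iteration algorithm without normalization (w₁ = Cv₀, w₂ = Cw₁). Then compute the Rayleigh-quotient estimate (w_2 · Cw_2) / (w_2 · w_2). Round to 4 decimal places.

w1 = Cv₀ = (1·3 + 3·0 + 3·3; 6·3 + 3·0 + 6·3; 5·3 + 6·0 + (-2)·3) = (12, 36, 9)
w2 = Cw1 = (1·12 + 3·36 + 3·9; 6·12 + 3·36 + 6·9; 5·12 + 6·36 + (-2)·9) = (147, 234, 258)
Cw2 = (1623, 3132, 1623)
w2·Cw2 = 147·1623 + 234·3132 + 258·1623 = 1390203; w2·w2 = 147·147 + 234·234 + 258·258 = 142929
λ ≈ 1390203/142929 = 9.7265

9.7265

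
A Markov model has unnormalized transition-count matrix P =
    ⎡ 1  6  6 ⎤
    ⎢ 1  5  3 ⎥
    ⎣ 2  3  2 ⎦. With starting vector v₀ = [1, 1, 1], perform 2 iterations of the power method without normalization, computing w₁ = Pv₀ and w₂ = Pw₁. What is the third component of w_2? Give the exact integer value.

67

w1 = Pv₀ = (1·1 + 6·1 + 6·1; 1·1 + 5·1 + 3·1; 2·1 + 3·1 + 2·1) = (13, 9, 7)
w2 = Pw1 = (1·13 + 6·9 + 6·7; 1·13 + 5·9 + 3·7; 2·13 + 3·9 + 2·7) = (109, 79, 67)
The requested component of w2 is 67.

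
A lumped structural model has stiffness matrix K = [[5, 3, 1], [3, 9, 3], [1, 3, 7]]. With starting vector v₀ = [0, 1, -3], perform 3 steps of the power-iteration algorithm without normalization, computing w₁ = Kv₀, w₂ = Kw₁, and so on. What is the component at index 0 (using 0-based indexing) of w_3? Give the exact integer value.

w1 = Kv₀ = (5·0 + 3·1 + 1·(-3); 3·0 + 9·1 + 3·(-3); 1·0 + 3·1 + 7·(-3)) = (0, 0, -18)
w2 = Kw1 = (5·0 + 3·0 + 1·(-18); 3·0 + 9·0 + 3·(-18); 1·0 + 3·0 + 7·(-18)) = (-18, -54, -126)
w3 = Kw2 = (-378, -918, -1062)
The requested component of w3 is -378.

-378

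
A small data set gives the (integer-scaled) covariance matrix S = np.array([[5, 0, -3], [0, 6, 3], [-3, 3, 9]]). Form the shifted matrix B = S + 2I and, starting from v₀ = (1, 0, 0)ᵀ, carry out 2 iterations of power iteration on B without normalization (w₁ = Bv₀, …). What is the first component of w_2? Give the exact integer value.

58

B = S + 2I has rows (7, 0, -3); (0, 8, 3); (-3, 3, 11)
w1 = Bv₀ = (7·1 + 0·0 + (-3)·0; 0·1 + 8·0 + 3·0; (-3)·1 + 3·0 + 11·0) = (7, 0, -3)
w2 = Bw1 = (7·7 + 0·0 + (-3)·(-3); 0·7 + 8·0 + 3·(-3); (-3)·7 + 3·0 + 11·(-3)) = (58, -9, -54)
Requested component of w2: 58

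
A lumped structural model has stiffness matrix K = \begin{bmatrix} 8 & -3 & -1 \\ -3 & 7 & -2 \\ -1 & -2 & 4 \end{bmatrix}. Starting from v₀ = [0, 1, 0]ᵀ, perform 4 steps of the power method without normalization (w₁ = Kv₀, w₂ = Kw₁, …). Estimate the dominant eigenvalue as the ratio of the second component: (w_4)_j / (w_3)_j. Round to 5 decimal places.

w1 = Kv₀ = (-3, 7, -2)
w2 = Kw1 = (-43, 62, -19)
w3 = Kw2 = (-511, 601, -157)
w4 = Kw3 = (-5734, 6054, -1319)
Ratio at component: 6054 / 601 = 10.07321

λ ≈ 10.07321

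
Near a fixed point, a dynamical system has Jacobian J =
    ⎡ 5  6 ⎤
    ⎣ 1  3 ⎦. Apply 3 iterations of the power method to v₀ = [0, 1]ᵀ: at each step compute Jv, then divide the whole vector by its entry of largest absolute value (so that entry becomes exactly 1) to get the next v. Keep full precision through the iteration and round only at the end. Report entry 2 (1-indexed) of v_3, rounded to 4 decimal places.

Jv0 = (6.00000, 3.00000); divide by 6.00000 → v1 = (1.00000, 0.50000)
Jv1 = (8.00000, 2.50000); divide by 8.00000 → v2 = (1.00000, 0.31250)
Jv2 = (6.87500, 1.93750); divide by 6.87500 → v3 = (1.00000, 0.28182)
Requested entry of v3: 93/330 = 0.2818

0.2818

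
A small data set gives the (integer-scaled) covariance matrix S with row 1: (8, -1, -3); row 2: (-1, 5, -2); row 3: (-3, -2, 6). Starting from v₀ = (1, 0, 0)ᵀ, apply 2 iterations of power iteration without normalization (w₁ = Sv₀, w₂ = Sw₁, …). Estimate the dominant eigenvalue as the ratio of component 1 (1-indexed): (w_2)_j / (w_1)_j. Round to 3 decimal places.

9.250

w1 = Sv₀ = (8·1 + (-1)·0 + (-3)·0; (-1)·1 + 5·0 + (-2)·0; (-3)·1 + (-2)·0 + 6·0) = (8, -1, -3)
w2 = Sw1 = (8·8 + (-1)·(-1) + (-3)·(-3); (-1)·8 + 5·(-1) + (-2)·(-3); (-3)·8 + (-2)·(-1) + 6·(-3)) = (74, -7, -40)
Ratio at component: 74 / 8 = 9.250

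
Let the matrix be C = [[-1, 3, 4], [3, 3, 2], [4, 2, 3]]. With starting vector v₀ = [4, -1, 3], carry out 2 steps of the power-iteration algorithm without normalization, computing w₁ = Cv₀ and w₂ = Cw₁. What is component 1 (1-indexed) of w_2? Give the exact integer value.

w1 = Cv₀ = (5, 15, 23)
w2 = Cw1 = (132, 106, 119)
The requested component of w2 is 132.

132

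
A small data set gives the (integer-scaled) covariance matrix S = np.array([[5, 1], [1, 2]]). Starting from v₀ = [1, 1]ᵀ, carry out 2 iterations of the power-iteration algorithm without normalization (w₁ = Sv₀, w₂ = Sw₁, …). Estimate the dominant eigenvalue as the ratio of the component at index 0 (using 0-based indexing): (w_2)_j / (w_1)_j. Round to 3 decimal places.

w1 = Sv₀ = (5·1 + 1·1; 1·1 + 2·1) = (6, 3)
w2 = Sw1 = (5·6 + 1·3; 1·6 + 2·3) = (33, 12)
Ratio at component: 33 / 6 = 5.500

5.500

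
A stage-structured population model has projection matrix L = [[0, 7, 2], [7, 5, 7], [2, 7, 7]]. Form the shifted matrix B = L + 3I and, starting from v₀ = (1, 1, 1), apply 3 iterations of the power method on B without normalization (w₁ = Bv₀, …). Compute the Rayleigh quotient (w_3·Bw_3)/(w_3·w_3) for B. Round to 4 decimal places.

B = L + 3I has rows (3, 7, 2); (7, 8, 7); (2, 7, 10)
w1 = Bv₀ = (3·1 + 7·1 + 2·1; 7·1 + 8·1 + 7·1; 2·1 + 7·1 + 10·1) = (12, 22, 19)
w2 = Bw1 = (3·12 + 7·22 + 2·19; 7·12 + 8·22 + 7·19; 2·12 + 7·22 + 10·19) = (228, 393, 368)
w3 = Bw2 = (4171, 7316, 6887)
Bw3 = (77499, 135934, 128424)
w3·Bw3 = 2202197561; w3·w3 = 118351866; μ ≈ 2202197561/118351866 = 18.6072

μ ≈ 18.6072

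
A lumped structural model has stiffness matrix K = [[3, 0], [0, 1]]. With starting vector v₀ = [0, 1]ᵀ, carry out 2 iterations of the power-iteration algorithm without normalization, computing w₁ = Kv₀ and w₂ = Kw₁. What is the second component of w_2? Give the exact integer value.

w1 = Kv₀ = (3·0 + 0·1; 0·0 + 1·1) = (0, 1)
w2 = Kw1 = (3·0 + 0·1; 0·0 + 1·1) = (0, 1)
The requested component of w2 is 1.

1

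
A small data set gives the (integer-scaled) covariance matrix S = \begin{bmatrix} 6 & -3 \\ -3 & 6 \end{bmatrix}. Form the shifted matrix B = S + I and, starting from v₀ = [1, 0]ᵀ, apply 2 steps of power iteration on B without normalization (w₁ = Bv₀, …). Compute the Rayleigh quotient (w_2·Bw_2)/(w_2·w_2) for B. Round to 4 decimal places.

9.8502

B = S + I has rows (7, -3); (-3, 7)
w1 = Bv₀ = (7, -3)
w2 = Bw1 = (58, -42)
Bw2 = (532, -468)
w2·Bw2 = 50512; w2·w2 = 5128; μ ≈ 50512/5128 = 9.8502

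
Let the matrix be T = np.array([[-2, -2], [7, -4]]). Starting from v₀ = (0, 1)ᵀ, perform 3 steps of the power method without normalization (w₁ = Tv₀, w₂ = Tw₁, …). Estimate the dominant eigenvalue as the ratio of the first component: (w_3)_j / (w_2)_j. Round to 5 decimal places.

λ ≈ -2.33333

w1 = Tv₀ = (-2, -4)
w2 = Tw1 = (12, 2)
w3 = Tw2 = (-28, 76)
Ratio at component: -28 / 12 = -2.33333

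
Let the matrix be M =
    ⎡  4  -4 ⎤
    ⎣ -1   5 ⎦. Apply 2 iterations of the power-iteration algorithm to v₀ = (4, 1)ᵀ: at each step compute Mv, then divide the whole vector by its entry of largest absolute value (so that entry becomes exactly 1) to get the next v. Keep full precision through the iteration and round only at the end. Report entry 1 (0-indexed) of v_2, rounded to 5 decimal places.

Mv0 = (12.000000, 1.000000); divide by 12.000000 → v1 = (1.000000, 0.083333)
Mv1 = (3.666667, -0.583333); divide by 3.666667 → v2 = (1.000000, -0.159091)
Requested entry of v2: -7/44 = -0.15909

-0.15909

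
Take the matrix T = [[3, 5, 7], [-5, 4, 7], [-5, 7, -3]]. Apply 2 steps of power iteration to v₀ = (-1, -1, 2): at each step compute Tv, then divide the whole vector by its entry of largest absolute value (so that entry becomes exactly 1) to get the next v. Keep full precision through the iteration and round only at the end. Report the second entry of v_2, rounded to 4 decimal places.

-0.2626

Tv0 = (6.00000, 15.00000, -8.00000); divide by 15.00000 → v1 = (0.40000, 1.00000, -0.53333)
Tv1 = (2.46667, -1.73333, 6.60000); divide by 6.60000 → v2 = (0.37374, -0.26263, 1.00000)
Requested entry of v2: -26/99 = -0.2626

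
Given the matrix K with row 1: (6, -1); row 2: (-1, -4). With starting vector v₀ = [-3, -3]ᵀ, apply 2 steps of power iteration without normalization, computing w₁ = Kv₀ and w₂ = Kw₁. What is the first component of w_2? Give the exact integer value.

w1 = Kv₀ = (6·(-3) + (-1)·(-3); (-1)·(-3) + (-4)·(-3)) = (-15, 15)
w2 = Kw1 = (6·(-15) + (-1)·15; (-1)·(-15) + (-4)·15) = (-105, -45)
The requested component of w2 is -105.

-105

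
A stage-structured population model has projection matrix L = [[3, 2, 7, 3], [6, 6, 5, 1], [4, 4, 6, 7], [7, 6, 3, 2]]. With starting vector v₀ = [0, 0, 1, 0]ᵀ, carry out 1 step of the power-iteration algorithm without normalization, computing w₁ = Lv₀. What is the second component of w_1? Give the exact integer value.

5

w1 = Lv₀ = (7, 5, 6, 3)
The requested component of w1 is 5.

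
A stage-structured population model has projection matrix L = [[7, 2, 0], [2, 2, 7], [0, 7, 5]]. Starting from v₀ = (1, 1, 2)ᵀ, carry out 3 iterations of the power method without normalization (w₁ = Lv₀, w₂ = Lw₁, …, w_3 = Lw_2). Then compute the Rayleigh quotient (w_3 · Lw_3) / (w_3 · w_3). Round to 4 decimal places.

w1 = Lv₀ = (7·1 + 2·1 + 0·2; 2·1 + 2·1 + 7·2; 0·1 + 7·1 + 5·2) = (9, 18, 17)
w2 = Lw1 = (7·9 + 2·18 + 0·17; 2·9 + 2·18 + 7·17; 0·9 + 7·18 + 5·17) = (99, 173, 211)
w3 = Lw2 = (1039, 2021, 2266)
Lw3 = (11315, 21982, 25477)
w3·Lw3 = 1039·11315 + 2021·21982 + 2266·25477 = 113912789; w3·w3 = 1039·1039 + 2021·2021 + 2266·2266 = 10298718
λ ≈ 113912789/10298718 = 11.0609

11.0609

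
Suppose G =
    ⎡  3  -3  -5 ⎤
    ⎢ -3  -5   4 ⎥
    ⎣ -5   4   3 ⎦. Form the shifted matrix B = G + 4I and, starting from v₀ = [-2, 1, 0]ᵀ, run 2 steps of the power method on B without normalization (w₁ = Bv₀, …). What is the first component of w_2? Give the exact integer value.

-204

B = G + 4I has rows (7, -3, -5); (-3, -1, 4); (-5, 4, 7)
w1 = Bv₀ = (7·(-2) + (-3)·1 + (-5)·0; (-3)·(-2) + (-1)·1 + 4·0; (-5)·(-2) + 4·1 + 7·0) = (-17, 5, 14)
w2 = Bw1 = (7·(-17) + (-3)·5 + (-5)·14; (-3)·(-17) + (-1)·5 + 4·14; (-5)·(-17) + 4·5 + 7·14) = (-204, 102, 203)
Requested component of w2: -204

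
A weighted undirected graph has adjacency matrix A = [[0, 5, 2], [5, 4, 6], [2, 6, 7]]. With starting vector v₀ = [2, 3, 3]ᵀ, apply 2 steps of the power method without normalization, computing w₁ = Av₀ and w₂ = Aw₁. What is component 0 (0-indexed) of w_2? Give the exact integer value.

w1 = Av₀ = (21, 40, 43)
w2 = Aw1 = (286, 523, 583)
The requested component of w2 is 286.

286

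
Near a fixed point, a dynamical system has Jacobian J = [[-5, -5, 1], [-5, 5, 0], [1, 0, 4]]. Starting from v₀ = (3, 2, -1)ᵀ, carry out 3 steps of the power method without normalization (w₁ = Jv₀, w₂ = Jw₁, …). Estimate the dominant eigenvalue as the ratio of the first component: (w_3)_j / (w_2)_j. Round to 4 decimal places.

-8.6039

w1 = Jv₀ = (-26, -5, -1)
w2 = Jw1 = (154, 105, -30)
w3 = Jw2 = (-1325, -245, 34)
Ratio at component: -1325 / 154 = -8.6039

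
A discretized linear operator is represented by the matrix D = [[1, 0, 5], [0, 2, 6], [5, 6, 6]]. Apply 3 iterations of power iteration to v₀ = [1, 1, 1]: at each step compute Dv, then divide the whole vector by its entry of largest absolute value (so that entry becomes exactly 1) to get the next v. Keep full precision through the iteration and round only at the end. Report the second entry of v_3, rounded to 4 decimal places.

Dv0 = (6.00000, 8.00000, 17.00000); divide by 17.00000 → v1 = (0.35294, 0.47059, 1.00000)
Dv1 = (5.35294, 6.94118, 10.58824); divide by 10.58824 → v2 = (0.50556, 0.65556, 1.00000)
Dv2 = (5.50556, 7.31111, 12.46111); divide by 12.46111 → v3 = (0.44182, 0.58671, 1.00000)
Requested entry of v3: 1316/2243 = 0.5867

0.5867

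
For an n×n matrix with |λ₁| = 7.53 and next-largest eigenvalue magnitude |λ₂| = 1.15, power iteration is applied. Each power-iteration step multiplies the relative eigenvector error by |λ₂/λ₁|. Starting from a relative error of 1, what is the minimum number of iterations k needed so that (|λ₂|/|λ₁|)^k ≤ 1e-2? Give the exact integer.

3

|λ₂/λ₁| = 1.15/7.53 = 0.15272
Need k ≥ ln(1e-2) / ln(0.15272) = -4.6052 / -1.8791 ≈ 2.451
Smallest integer k satisfying the bound: 3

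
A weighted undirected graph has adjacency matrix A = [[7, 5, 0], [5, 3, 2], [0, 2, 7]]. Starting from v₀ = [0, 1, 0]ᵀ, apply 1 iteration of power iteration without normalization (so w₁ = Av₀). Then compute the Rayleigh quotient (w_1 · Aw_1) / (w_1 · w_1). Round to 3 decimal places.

λ ≈ 10.632

w1 = Av₀ = (5, 3, 2)
Aw1 = (50, 38, 20)
w1·Aw1 = 5·50 + 3·38 + 2·20 = 404; w1·w1 = 5·5 + 3·3 + 2·2 = 38
λ ≈ 404/38 = 10.632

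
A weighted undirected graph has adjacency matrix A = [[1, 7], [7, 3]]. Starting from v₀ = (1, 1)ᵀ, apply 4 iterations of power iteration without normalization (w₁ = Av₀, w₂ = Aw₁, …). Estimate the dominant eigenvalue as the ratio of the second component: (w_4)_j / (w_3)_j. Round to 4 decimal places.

w1 = Av₀ = (1·1 + 7·1; 7·1 + 3·1) = (8, 10)
w2 = Aw1 = (1·8 + 7·10; 7·8 + 3·10) = (78, 86)
w3 = Aw2 = (680, 804)
w4 = Aw3 = (6308, 7172)
Ratio at component: 7172 / 804 = 8.9204

λ ≈ 8.9204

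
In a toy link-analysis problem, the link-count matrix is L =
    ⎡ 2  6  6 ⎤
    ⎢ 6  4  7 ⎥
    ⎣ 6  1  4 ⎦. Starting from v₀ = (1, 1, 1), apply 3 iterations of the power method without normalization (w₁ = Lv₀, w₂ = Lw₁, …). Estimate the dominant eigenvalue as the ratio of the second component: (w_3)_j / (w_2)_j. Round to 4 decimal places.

13.5677

w1 = Lv₀ = (2·1 + 6·1 + 6·1; 6·1 + 4·1 + 7·1; 6·1 + 1·1 + 4·1) = (14, 17, 11)
w2 = Lw1 = (2·14 + 6·17 + 6·11; 6·14 + 4·17 + 7·11; 6·14 + 1·17 + 4·11) = (196, 229, 145)
w3 = Lw2 = (2636, 3107, 1985)
Ratio at component: 3107 / 229 = 13.5677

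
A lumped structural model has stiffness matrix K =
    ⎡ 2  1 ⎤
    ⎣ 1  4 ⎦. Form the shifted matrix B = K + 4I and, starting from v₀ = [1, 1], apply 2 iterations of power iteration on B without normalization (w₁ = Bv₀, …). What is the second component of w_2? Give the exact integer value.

79

B = K + 4I has rows (6, 1); (1, 8)
w1 = Bv₀ = (6·1 + 1·1; 1·1 + 8·1) = (7, 9)
w2 = Bw1 = (6·7 + 1·9; 1·7 + 8·9) = (51, 79)
Requested component of w2: 79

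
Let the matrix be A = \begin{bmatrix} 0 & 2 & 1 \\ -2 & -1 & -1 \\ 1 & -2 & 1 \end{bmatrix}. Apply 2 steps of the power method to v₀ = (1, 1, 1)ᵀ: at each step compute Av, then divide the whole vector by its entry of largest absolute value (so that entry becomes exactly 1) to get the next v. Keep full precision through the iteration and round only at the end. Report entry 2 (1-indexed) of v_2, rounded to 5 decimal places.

Av0 = (3.000000, -4.000000, 0.000000); divide by -4.000000 → v1 = (-0.750000, 1.000000, 0.000000)
Av1 = (2.000000, 0.500000, -2.750000); divide by -2.750000 → v2 = (-0.727273, -0.181818, 1.000000)
Requested entry of v2: -2/11 = -0.18182

-0.18182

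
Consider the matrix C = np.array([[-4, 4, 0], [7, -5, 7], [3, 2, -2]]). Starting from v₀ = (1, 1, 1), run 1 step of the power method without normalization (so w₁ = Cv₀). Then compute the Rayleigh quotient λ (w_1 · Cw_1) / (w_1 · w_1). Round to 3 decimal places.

-2.000

w1 = Cv₀ = (0, 9, 3)
Cw1 = (36, -24, 12)
w1·Cw1 = 0·36 + 9·(-24) + 3·12 = -180; w1·w1 = 0·0 + 9·9 + 3·3 = 90
λ ≈ -180/90 = -2.000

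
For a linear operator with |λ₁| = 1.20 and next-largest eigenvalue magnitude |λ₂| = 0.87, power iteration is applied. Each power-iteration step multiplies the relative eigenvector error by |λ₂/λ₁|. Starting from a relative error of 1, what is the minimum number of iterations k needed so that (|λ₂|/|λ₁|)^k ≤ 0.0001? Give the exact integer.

29

|λ₂/λ₁| = 0.87/1.20 = 0.72500
Need k ≥ ln(0.0001) / ln(0.72500) = -9.2103 / -0.3216 ≈ 28.641
Smallest integer k satisfying the bound: 29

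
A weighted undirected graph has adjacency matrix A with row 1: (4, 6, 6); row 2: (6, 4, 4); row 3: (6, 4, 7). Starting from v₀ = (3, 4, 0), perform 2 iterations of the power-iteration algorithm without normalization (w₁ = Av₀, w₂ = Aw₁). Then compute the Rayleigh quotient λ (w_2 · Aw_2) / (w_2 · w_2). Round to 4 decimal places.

λ ≈ 15.7721

w1 = Av₀ = (4·3 + 6·4 + 6·0; 6·3 + 4·4 + 4·0; 6·3 + 4·4 + 7·0) = (36, 34, 34)
w2 = Aw1 = (4·36 + 6·34 + 6·34; 6·36 + 4·34 + 4·34; 6·36 + 4·34 + 7·34) = (552, 488, 590)
Aw2 = (8676, 7624, 9394)
w2·Aw2 = 552·8676 + 488·7624 + 590·9394 = 14052124; w2·w2 = 552·552 + 488·488 + 590·590 = 890948
λ ≈ 14052124/890948 = 15.7721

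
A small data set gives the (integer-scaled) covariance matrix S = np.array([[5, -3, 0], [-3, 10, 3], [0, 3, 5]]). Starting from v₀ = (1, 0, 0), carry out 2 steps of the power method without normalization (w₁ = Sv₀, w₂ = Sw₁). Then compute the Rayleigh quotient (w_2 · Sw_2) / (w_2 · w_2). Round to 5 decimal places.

w1 = Sv₀ = (5·1 + (-3)·0 + 0·0; (-3)·1 + 10·0 + 3·0; 0·1 + 3·0 + 5·0) = (5, -3, 0)
w2 = Sw1 = (5·5 + (-3)·(-3) + 0·0; (-3)·5 + 10·(-3) + 3·0; 0·5 + 3·(-3) + 5·0) = (34, -45, -9)
Sw2 = (305, -579, -180)
w2·Sw2 = 34·305 + (-45)·(-579) + (-9)·(-180) = 38045; w2·w2 = 34·34 + (-45)·(-45) + (-9)·(-9) = 3262
λ ≈ 38045/3262 = 11.66309

λ ≈ 11.66309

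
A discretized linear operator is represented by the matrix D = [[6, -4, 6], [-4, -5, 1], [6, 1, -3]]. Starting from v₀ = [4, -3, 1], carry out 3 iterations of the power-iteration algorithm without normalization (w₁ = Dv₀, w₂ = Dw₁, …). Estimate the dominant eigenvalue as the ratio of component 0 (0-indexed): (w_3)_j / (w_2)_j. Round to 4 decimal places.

10.9667

w1 = Dv₀ = (6·4 + (-4)·(-3) + 6·1; (-4)·4 + (-5)·(-3) + 1·1; 6·4 + 1·(-3) + (-3)·1) = (42, 0, 18)
w2 = Dw1 = (6·42 + (-4)·0 + 6·18; (-4)·42 + (-5)·0 + 1·18; 6·42 + 1·0 + (-3)·18) = (360, -150, 198)
w3 = Dw2 = (3948, -492, 1416)
Ratio at component: 3948 / 360 = 10.9667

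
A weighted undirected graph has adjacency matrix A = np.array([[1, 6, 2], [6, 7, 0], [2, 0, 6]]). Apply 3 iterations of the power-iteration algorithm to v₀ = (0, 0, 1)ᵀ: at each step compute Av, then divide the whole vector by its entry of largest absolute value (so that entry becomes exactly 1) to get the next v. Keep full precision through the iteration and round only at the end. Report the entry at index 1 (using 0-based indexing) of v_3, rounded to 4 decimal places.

Av0 = (2.00000, 0.00000, 6.00000); divide by 6.00000 → v1 = (0.33333, 0.00000, 1.00000)
Av1 = (2.33333, 2.00000, 6.66667); divide by 6.66667 → v2 = (0.35000, 0.30000, 1.00000)
Av2 = (4.15000, 4.20000, 6.70000); divide by 6.70000 → v3 = (0.61940, 0.62687, 1.00000)
Requested entry of v3: 168/268 = 0.6269

0.6269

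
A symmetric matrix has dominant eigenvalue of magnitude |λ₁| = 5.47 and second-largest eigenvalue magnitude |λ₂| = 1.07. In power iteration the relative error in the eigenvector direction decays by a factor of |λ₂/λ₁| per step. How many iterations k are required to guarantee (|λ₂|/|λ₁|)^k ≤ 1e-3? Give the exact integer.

|λ₂/λ₁| = 1.07/5.47 = 0.19561
Need k ≥ ln(1e-3) / ln(0.19561) = -6.9078 / -1.6316 ≈ 4.234
Smallest integer k satisfying the bound: 5

5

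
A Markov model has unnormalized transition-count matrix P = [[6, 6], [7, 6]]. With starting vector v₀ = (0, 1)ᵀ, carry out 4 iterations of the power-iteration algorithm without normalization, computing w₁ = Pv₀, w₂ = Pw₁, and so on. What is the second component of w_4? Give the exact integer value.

w1 = Pv₀ = (6, 6)
w2 = Pw1 = (72, 78)
w3 = Pw2 = (900, 972)
w4 = Pw3 = (11232, 12132)
The requested component of w4 is 12132.

12132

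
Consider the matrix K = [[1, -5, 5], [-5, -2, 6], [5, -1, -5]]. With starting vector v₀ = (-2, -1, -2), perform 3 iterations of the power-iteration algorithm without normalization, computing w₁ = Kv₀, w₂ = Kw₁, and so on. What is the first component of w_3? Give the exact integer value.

w1 = Kv₀ = (-7, 0, 1)
w2 = Kw1 = (-2, 41, -40)
w3 = Kw2 = (-407, -312, 149)
The requested component of w3 is -407.

-407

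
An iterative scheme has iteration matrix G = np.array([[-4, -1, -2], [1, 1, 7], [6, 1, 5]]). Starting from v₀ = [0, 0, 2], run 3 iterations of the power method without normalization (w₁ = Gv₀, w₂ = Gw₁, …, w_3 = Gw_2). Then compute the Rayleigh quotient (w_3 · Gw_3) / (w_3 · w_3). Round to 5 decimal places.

λ ≈ 4.17362

w1 = Gv₀ = ((-4)·0 + (-1)·0 + (-2)·2; 1·0 + 1·0 + 7·2; 6·0 + 1·0 + 5·2) = (-4, 14, 10)
w2 = Gw1 = ((-4)·(-4) + (-1)·14 + (-2)·10; 1·(-4) + 1·14 + 7·10; 6·(-4) + 1·14 + 5·10) = (-18, 80, 40)
w3 = Gw2 = (-88, 342, 172)
Gw3 = (-334, 1458, 674)
w3·Gw3 = (-88)·(-334) + 342·1458 + 172·674 = 643956; w3·w3 = (-88)·(-88) + 342·342 + 172·172 = 154292
λ ≈ 643956/154292 = 4.17362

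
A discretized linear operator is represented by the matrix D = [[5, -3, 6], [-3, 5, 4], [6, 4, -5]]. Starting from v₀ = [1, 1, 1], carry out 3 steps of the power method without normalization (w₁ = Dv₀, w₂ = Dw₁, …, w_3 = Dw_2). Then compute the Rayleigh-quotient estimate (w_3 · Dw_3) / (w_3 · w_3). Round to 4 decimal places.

6.6907

w1 = Dv₀ = (5·1 + (-3)·1 + 6·1; (-3)·1 + 5·1 + 4·1; 6·1 + 4·1 + (-5)·1) = (8, 6, 5)
w2 = Dw1 = (5·8 + (-3)·6 + 6·5; (-3)·8 + 5·6 + 4·5; 6·8 + 4·6 + (-5)·5) = (52, 26, 47)
w3 = Dw2 = (464, 162, 181)
Dw3 = (2920, 142, 2527)
w3·Dw3 = 464·2920 + 162·142 + 181·2527 = 1835271; w3·w3 = 464·464 + 162·162 + 181·181 = 274301
λ ≈ 1835271/274301 = 6.6907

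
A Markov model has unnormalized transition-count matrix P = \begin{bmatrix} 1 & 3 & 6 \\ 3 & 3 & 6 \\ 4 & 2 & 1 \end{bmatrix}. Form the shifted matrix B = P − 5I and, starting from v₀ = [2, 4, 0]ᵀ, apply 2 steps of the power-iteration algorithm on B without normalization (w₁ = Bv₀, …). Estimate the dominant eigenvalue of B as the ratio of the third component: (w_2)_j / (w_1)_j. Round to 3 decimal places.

-3.250

B = P − 5I has rows (-4, 3, 6); (3, -2, 6); (4, 2, -4)
w1 = Bv₀ = ((-4)·2 + 3·4 + 6·0; 3·2 + (-2)·4 + 6·0; 4·2 + 2·4 + (-4)·0) = (4, -2, 16)
w2 = Bw1 = ((-4)·4 + 3·(-2) + 6·16; 3·4 + (-2)·(-2) + 6·16; 4·4 + 2·(-2) + (-4)·16) = (74, 112, -52)
Ratio: -52/16 = -3.250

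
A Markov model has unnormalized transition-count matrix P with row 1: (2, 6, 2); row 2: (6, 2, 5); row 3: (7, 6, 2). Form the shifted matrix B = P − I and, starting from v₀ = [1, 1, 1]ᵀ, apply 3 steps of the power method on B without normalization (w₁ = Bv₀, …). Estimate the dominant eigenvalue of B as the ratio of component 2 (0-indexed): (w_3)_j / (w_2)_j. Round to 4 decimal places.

μ ≈ 11.5973

B = P − I has rows (1, 6, 2); (6, 1, 5); (7, 6, 1)
w1 = Bv₀ = (1·1 + 6·1 + 2·1; 6·1 + 1·1 + 5·1; 7·1 + 6·1 + 1·1) = (9, 12, 14)
w2 = Bw1 = (1·9 + 6·12 + 2·14; 6·9 + 1·12 + 5·14; 7·9 + 6·12 + 1·14) = (109, 136, 149)
w3 = Bw2 = (1223, 1535, 1728)
Ratio: 1728/149 = 11.5973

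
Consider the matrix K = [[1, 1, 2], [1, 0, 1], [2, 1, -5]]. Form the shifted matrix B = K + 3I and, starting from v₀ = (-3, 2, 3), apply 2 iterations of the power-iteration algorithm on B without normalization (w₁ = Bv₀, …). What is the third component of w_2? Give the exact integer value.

B = K + 3I has rows (4, 1, 2); (1, 3, 1); (2, 1, -2)
w1 = Bv₀ = (4·(-3) + 1·2 + 2·3; 1·(-3) + 3·2 + 1·3; 2·(-3) + 1·2 + (-2)·3) = (-4, 6, -10)
w2 = Bw1 = (4·(-4) + 1·6 + 2·(-10); 1·(-4) + 3·6 + 1·(-10); 2·(-4) + 1·6 + (-2)·(-10)) = (-30, 4, 18)
Requested component of w2: 18

18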